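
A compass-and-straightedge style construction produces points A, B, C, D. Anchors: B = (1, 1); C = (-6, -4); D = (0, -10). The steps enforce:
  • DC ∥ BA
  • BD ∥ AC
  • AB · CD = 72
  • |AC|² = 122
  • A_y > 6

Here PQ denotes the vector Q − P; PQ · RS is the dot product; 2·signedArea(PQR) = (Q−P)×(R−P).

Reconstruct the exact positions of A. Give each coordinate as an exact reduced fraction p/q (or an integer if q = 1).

A = (-5, 7)

1. A_x = -5  [BD ∥ AC ∩ DC ∥ BA]
2. A_y = 7  [BD ∥ AC ∩ DC ∥ BA]
   → A = (-5, 7)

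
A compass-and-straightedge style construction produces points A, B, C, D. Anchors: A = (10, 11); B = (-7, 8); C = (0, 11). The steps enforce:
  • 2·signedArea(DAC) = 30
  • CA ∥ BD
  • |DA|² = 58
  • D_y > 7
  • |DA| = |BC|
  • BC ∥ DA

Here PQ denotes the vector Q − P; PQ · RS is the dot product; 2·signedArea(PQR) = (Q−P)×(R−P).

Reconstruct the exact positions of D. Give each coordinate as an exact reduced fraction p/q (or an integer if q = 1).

1. D_x = 3  [BC ∥ DA ∩ CA ∥ BD]
2. D_y = 8  [BC ∥ DA ∩ CA ∥ BD]
   → D = (3, 8)

D = (3, 8)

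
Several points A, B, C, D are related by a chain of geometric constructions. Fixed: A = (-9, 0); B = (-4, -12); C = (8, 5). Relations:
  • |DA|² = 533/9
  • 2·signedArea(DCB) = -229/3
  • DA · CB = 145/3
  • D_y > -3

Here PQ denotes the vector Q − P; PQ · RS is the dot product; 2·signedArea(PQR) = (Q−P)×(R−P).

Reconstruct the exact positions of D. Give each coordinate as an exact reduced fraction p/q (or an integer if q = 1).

D = (-5/3, -7/3)

1. D_x = -5/3  [2·signedArea(DCB) = -229/3 ∩ DA · CB = 145/3]
2. D_y = -7/3  [2·signedArea(DCB) = -229/3 ∩ DA · CB = 145/3]
   → D = (-5/3, -7/3)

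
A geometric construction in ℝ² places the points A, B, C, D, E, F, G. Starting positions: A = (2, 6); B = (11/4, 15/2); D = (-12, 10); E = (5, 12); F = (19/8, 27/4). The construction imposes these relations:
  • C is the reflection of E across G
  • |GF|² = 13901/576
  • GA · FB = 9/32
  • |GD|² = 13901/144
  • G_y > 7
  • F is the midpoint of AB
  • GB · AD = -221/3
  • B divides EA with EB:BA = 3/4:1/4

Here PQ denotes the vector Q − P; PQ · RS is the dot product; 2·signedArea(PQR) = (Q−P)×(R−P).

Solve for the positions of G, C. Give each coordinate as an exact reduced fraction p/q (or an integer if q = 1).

C = (-59/6, 11/3)
G = (-29/12, 47/6)

1. G_x = -29/12  [GB · AD = -221/3 ∩ GA · FB = 9/32]
2. G_y = 47/6  [GB · AD = -221/3 ∩ GA · FB = 9/32]
   → G = (-29/12, 47/6)
3. C_x = -59/6  [C is the reflection of E across G]
4. C_y = 11/3  [C is the reflection of E across G]
   → C = (-59/6, 11/3)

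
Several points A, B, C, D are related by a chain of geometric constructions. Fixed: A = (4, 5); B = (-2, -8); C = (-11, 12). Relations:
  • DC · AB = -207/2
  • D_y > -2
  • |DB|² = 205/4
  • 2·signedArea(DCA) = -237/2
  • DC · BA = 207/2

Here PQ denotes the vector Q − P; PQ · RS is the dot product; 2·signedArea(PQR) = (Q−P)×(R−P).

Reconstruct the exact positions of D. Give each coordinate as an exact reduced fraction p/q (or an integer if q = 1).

1. D_x = 1  [DC · AB = -207/2 ∩ 2·signedArea(DCA) = -237/2]
2. D_y = -3/2  [DC · AB = -207/2 ∩ 2·signedArea(DCA) = -237/2]
   → D = (1, -3/2)

D = (1, -3/2)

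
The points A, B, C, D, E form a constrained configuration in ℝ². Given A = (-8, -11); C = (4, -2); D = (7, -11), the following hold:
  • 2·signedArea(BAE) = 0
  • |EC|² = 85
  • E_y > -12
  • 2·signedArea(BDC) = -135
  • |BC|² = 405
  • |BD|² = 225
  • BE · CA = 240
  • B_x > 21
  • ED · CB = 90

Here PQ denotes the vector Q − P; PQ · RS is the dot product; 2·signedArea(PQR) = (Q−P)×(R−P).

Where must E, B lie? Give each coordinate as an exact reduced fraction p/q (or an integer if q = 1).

1. B_x = 22  [line -9·x + -3·y + 165 = 0 ∩ |BC|² = 405]
2. B_y = -11  [line -9·x + -3·y + 165 = 0 ∩ |BC|² = 405]
   → B = (22, -11)
3. E_x = 2  [ED · CB = 90 ∩ 2·signedArea(BAE) = 0]
4. E_y = -11  [ED · CB = 90 ∩ 2·signedArea(BAE) = 0]
   → E = (2, -11)

B = (22, -11)
E = (2, -11)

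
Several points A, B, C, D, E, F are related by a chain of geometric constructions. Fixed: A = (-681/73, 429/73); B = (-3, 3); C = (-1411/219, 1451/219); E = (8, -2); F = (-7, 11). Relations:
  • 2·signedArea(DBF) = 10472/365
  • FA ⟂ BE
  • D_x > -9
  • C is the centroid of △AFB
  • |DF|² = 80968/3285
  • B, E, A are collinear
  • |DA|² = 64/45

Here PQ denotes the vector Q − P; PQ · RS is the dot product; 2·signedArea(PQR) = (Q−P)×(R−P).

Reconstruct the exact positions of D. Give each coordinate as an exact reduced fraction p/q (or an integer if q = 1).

D = (-8951/1095, 6763/1095)

1. D_x = -8951/1095  [line -8·x + -4·y + -14852/365 = 0 ∩ |DF|² = 80968/3285]
2. D_y = 6763/1095  [line -8·x + -4·y + -14852/365 = 0 ∩ |DF|² = 80968/3285]
   → D = (-8951/1095, 6763/1095)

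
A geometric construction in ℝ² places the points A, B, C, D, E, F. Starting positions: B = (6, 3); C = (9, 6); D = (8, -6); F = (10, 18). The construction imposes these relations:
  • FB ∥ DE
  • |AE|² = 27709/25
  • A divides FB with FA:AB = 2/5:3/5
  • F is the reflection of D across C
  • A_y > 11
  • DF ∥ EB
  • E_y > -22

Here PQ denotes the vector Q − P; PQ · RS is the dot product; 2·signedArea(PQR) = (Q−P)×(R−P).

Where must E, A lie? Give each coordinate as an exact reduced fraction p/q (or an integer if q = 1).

1. E_x = 4  [DF ∥ EB ∩ FB ∥ DE]
2. E_y = -21  [DF ∥ EB ∩ FB ∥ DE]
   → E = (4, -21)
3. A_x = 42/5  [A divides FB with FA:AB = 2/5:3/5]
4. A_y = 12  [A divides FB with FA:AB = 2/5:3/5]
   → A = (42/5, 12)

A = (42/5, 12)
E = (4, -21)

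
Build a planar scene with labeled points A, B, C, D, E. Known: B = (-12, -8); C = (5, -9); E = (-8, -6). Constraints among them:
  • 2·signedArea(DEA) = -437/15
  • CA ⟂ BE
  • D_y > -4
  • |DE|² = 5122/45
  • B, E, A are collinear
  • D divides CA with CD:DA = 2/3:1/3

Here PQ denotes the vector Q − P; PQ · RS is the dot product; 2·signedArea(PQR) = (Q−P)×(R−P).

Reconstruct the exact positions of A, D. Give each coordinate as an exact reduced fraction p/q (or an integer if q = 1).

1. A_x = 6/5  [B, E, A are collinear ∩ CA ⟂ BE]
2. A_y = -7/5  [B, E, A are collinear ∩ CA ⟂ BE]
   → A = (6/5, -7/5)
3. D_x = 37/15  [D divides CA with CD:DA = 2/3:1/3]
4. D_y = -59/15  [D divides CA with CD:DA = 2/3:1/3]
   → D = (37/15, -59/15)

A = (6/5, -7/5)
D = (37/15, -59/15)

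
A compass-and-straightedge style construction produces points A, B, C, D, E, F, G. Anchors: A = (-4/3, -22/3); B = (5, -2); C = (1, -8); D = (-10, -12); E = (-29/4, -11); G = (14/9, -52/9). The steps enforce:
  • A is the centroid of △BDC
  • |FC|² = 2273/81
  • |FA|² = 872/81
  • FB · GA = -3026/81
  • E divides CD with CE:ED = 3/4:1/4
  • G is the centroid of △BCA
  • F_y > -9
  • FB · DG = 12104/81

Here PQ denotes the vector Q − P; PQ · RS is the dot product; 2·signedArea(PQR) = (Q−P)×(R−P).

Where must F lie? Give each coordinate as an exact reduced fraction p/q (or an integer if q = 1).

F = (-38/9, -80/9)

1. F_x = -38/9  [line -104/9·x + -56/9·y + -8432/81 = 0 ∩ |FC|² = 2273/81]
2. F_y = -80/9  [line -104/9·x + -56/9·y + -8432/81 = 0 ∩ |FC|² = 2273/81]
   → F = (-38/9, -80/9)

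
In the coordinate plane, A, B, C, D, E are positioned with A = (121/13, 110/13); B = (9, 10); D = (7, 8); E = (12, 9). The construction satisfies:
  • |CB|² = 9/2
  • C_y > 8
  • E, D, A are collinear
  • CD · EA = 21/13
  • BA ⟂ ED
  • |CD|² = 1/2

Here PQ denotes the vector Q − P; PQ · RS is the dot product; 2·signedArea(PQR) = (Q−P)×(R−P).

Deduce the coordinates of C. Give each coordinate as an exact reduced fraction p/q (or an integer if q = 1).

1. C_x = 15/2  [line 35/13·x + 7/13·y + -322/13 = 0 ∩ |CD|² = 1/2]
2. C_y = 17/2  [line 35/13·x + 7/13·y + -322/13 = 0 ∩ |CD|² = 1/2]
   → C = (15/2, 17/2)

C = (15/2, 17/2)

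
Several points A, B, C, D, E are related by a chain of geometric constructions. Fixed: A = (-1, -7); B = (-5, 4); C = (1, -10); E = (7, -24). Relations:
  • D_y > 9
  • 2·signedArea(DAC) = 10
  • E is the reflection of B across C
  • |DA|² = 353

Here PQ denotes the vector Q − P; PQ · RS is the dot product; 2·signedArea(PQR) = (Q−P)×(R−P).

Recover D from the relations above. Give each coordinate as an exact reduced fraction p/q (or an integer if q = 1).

D = (-9, 10)

1. D_x = -9  [line 3·x + 2·y + 7 = 0 ∩ |DA|² = 353]
2. D_y = 10  [line 3·x + 2·y + 7 = 0 ∩ |DA|² = 353]
   → D = (-9, 10)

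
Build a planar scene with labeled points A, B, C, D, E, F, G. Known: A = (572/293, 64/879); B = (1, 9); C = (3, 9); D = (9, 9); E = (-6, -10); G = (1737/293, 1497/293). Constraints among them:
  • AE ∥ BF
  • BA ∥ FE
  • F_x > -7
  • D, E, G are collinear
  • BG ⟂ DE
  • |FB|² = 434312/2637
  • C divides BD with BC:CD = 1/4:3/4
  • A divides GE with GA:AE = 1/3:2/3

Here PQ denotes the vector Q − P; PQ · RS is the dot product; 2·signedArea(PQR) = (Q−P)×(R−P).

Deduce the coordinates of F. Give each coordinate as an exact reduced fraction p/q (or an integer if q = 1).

1. F_x = -2037/293  [BA ∥ FE ∩ AE ∥ BF]
2. F_y = -943/879  [BA ∥ FE ∩ AE ∥ BF]
   → F = (-2037/293, -943/879)

F = (-2037/293, -943/879)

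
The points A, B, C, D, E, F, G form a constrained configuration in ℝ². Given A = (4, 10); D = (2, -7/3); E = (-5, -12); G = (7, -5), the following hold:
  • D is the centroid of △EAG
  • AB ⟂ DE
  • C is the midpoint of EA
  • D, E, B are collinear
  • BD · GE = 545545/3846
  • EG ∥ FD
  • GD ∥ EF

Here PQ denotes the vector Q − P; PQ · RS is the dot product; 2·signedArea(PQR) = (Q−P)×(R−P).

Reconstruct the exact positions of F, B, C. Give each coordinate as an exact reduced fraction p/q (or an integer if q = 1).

B = (10957/1282, 8599/1282)
C = (-1/2, -1)
F = (-10, -28/3)

1. F_x = -10  [EG ∥ FD ∩ GD ∥ EF]
2. F_y = -28/3  [EG ∥ FD ∩ GD ∥ EF]
   → F = (-10, -28/3)
3. B_x = 10957/1282  [D, E, B are collinear ∩ AB ⟂ DE]
4. B_y = 8599/1282  [D, E, B are collinear ∩ AB ⟂ DE]
   → B = (10957/1282, 8599/1282)
5. C_x = -1/2  [C is the midpoint of EA]
6. C_y = -1  [C is the midpoint of EA]
   → C = (-1/2, -1)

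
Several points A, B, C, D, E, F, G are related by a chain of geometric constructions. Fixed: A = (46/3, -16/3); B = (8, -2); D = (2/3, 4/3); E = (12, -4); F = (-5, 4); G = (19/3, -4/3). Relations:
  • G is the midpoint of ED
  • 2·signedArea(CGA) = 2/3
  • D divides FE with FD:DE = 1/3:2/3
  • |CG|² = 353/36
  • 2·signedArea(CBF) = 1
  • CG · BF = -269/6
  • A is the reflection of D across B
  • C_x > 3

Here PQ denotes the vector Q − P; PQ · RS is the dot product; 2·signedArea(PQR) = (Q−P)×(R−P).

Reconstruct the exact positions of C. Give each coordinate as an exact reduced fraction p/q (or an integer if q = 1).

1. C_x = 7/2  [2·signedArea(CBF) = 1 ∩ 2·signedArea(CGA) = 2/3]
2. C_y = 0  [2·signedArea(CBF) = 1 ∩ 2·signedArea(CGA) = 2/3]
   → C = (7/2, 0)

C = (7/2, 0)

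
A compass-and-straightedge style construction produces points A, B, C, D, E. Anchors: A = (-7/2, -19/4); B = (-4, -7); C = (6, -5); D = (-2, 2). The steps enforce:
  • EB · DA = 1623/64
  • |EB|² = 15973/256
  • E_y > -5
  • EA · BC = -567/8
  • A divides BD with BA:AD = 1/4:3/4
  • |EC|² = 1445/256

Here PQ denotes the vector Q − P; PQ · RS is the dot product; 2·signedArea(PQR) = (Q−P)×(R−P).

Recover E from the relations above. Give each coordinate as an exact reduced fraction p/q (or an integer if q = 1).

E = (29/8, -79/16)

1. E_x = 29/8  [EB · DA = 1623/64 ∩ EA · BC = -567/8]
2. E_y = -79/16  [EB · DA = 1623/64 ∩ EA · BC = -567/8]
   → E = (29/8, -79/16)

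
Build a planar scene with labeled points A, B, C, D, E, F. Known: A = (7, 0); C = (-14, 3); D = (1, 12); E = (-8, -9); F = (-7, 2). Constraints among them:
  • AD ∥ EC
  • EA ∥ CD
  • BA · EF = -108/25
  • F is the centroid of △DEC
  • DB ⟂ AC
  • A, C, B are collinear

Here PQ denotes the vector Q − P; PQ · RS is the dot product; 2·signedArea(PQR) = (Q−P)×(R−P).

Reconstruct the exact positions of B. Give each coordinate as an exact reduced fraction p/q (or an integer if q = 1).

B = (-14/25, 27/25)

1. B_x = -14/25  [A, C, B are collinear ∩ DB ⟂ AC]
2. B_y = 27/25  [A, C, B are collinear ∩ DB ⟂ AC]
   → B = (-14/25, 27/25)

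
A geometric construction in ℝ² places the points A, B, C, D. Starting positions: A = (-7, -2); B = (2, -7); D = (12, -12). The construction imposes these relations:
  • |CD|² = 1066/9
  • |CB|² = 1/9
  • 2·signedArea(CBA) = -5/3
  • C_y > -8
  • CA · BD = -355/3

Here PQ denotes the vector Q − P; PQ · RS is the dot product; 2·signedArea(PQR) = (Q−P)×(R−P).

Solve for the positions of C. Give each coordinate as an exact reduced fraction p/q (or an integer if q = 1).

C = (7/3, -7)

1. C_x = 7/3  [2·signedArea(CBA) = -5/3 ∩ CA · BD = -355/3]
2. C_y = -7  [2·signedArea(CBA) = -5/3 ∩ CA · BD = -355/3]
   → C = (7/3, -7)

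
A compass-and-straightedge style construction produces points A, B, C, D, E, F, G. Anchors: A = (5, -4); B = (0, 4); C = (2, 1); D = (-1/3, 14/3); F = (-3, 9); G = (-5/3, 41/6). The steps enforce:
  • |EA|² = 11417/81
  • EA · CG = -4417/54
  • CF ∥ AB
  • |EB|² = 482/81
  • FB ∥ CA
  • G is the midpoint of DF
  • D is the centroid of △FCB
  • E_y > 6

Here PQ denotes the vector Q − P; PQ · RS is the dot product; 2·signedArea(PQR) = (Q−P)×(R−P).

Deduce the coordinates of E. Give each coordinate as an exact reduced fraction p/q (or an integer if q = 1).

1. E_x = -11/9  [line 11/3·x + -35/6·y + 2167/54 = 0 ∩ |EA|² = 11417/81]
2. E_y = 55/9  [line 11/3·x + -35/6·y + 2167/54 = 0 ∩ |EA|² = 11417/81]
   → E = (-11/9, 55/9)

E = (-11/9, 55/9)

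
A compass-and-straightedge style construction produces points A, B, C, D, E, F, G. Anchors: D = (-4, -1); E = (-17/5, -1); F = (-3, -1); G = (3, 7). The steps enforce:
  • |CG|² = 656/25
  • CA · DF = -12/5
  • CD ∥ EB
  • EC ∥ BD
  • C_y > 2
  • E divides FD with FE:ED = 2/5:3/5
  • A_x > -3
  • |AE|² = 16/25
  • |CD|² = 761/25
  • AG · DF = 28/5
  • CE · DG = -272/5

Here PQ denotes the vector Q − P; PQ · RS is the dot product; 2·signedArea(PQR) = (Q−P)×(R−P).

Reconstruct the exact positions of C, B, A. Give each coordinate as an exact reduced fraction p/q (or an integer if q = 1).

1. A_x = -13/5  [AG · DF = 28/5]
2. A_y = -1  [|AE|² = 16/25]
   → A = (-13/5, -1)
3. C_x = -1/5  [CE · DG = -272/5 ∩ CA · DF = -12/5]
4. C_y = 3  [CE · DG = -272/5 ∩ CA · DF = -12/5]
   → C = (-1/5, 3)
5. B_x = -36/5  [EC ∥ BD ∩ CD ∥ EB]
6. B_y = -5  [EC ∥ BD ∩ CD ∥ EB]
   → B = (-36/5, -5)

A = (-13/5, -1)
B = (-36/5, -5)
C = (-1/5, 3)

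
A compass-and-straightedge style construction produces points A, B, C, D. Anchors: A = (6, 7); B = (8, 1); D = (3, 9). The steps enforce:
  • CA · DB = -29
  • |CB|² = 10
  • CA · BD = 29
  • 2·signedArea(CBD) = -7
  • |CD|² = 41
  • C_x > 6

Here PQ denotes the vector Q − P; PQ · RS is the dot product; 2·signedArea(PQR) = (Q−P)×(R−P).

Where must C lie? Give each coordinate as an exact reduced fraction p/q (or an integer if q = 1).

C = (7, 4)

1. C_x = 7  [2·signedArea(CBD) = -7 ∩ CA · DB = -29]
2. C_y = 4  [2·signedArea(CBD) = -7 ∩ CA · DB = -29]
   → C = (7, 4)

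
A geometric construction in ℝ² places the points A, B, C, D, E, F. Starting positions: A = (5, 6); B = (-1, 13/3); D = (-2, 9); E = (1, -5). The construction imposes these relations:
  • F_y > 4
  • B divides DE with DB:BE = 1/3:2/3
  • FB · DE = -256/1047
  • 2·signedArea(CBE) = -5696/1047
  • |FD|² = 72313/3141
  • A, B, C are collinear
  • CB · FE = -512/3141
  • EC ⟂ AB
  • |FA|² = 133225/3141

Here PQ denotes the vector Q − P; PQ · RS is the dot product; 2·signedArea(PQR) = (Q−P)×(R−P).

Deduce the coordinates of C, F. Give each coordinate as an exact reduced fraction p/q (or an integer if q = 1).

1. C_x = -541/349  [A, B, C are collinear ∩ EC ⟂ AB]
2. C_y = 1459/349  [A, B, C are collinear ∩ EC ⟂ AB]
   → C = (-541/349, 1459/349)
3. F_x = -445/349  [FB · DE = -256/1047 ∩ CB · FE = -512/3141]
4. F_y = 4457/1047  [FB · DE = -256/1047 ∩ CB · FE = -512/3141]
   → F = (-445/349, 4457/1047)

C = (-541/349, 1459/349)
F = (-445/349, 4457/1047)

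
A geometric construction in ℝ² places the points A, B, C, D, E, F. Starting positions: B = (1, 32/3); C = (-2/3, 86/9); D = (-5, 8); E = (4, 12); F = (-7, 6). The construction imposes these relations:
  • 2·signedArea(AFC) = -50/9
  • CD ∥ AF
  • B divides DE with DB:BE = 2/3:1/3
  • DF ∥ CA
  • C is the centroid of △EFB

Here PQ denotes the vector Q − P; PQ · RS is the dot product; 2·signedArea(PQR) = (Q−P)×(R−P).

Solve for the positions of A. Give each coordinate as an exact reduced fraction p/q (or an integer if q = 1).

A = (-8/3, 68/9)

1. A_x = -8/3  [CD ∥ AF ∩ DF ∥ CA]
2. A_y = 68/9  [CD ∥ AF ∩ DF ∥ CA]
   → A = (-8/3, 68/9)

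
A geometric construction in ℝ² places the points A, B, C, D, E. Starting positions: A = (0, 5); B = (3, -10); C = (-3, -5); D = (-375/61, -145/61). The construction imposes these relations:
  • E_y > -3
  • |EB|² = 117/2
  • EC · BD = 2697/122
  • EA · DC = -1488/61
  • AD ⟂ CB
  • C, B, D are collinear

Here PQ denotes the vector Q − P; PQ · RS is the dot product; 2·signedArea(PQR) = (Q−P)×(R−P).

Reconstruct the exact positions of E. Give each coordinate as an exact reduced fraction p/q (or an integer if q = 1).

1. E_x = 3/2  [line 558/61·x + -465/61·y + -3999/122 = 0 ∩ |EB|² = 117/2]
2. E_y = -5/2  [line 558/61·x + -465/61·y + -3999/122 = 0 ∩ |EB|² = 117/2]
   → E = (3/2, -5/2)

E = (3/2, -5/2)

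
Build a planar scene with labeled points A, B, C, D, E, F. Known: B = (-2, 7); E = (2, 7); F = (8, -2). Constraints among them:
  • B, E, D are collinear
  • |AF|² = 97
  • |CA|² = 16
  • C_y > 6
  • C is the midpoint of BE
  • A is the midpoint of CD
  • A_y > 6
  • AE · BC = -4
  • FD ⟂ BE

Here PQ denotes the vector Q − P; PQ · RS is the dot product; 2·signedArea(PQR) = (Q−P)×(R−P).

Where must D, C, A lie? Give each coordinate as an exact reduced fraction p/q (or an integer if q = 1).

1. D_x = 8  [B, E, D are collinear ∩ FD ⟂ BE]
2. D_y = 7  [B, E, D are collinear ∩ FD ⟂ BE]
   → D = (8, 7)
3. C_x = 0  [C is the midpoint of BE]
4. C_y = 7  [C is the midpoint of BE]
   → C = (0, 7)
5. A_x = 4  [A is the midpoint of CD]
6. A_y = 7  [A is the midpoint of CD]
   → A = (4, 7)

A = (4, 7)
C = (0, 7)
D = (8, 7)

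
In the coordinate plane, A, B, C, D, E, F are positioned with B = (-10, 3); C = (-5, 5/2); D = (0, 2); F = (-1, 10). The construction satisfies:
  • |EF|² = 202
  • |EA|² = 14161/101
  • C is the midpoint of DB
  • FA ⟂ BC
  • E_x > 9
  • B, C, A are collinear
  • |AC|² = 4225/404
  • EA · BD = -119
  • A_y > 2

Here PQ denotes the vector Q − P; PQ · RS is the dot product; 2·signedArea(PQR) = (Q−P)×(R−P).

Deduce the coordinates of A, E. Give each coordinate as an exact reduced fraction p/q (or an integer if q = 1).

1. A_x = -180/101  [B, C, A are collinear ∩ FA ⟂ BC]
2. A_y = 220/101  [B, C, A are collinear ∩ FA ⟂ BC]
   → A = (-180/101, 220/101)
3. E_x = 10  [line -10·x + 1·y + 99 = 0 ∩ |EA|² = 14161/101]
4. E_y = 1  [line -10·x + 1·y + 99 = 0 ∩ |EA|² = 14161/101]
   → E = (10, 1)

A = (-180/101, 220/101)
E = (10, 1)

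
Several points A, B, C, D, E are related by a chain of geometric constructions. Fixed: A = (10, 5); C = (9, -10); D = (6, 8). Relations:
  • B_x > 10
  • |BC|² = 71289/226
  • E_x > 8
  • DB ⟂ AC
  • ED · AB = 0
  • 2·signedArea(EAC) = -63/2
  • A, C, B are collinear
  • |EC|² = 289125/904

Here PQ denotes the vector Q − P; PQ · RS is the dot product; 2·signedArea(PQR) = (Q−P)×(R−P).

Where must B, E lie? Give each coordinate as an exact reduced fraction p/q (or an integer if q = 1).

B = (2301/226, 1745/226)
E = (3657/452, 3553/452)

1. B_x = 2301/226  [A, C, B are collinear ∩ DB ⟂ AC]
2. B_y = 1745/226  [A, C, B are collinear ∩ DB ⟂ AC]
   → B = (2301/226, 1745/226)
3. E_x = 3657/452  [ED · AB = 0 ∩ 2·signedArea(EAC) = -63/2]
4. E_y = 3553/452  [ED · AB = 0 ∩ 2·signedArea(EAC) = -63/2]
   → E = (3657/452, 3553/452)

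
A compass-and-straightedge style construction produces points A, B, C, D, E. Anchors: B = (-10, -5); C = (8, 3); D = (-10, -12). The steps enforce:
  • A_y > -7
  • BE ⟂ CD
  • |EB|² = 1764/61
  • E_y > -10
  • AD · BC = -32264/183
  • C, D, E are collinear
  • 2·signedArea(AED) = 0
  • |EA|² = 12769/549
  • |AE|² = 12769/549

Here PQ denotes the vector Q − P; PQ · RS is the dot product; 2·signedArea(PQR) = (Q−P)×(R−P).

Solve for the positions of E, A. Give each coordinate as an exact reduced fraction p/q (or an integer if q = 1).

A = (-174/61, -1106/183)
E = (-400/61, -557/61)

1. E_x = -400/61  [C, D, E are collinear ∩ BE ⟂ CD]
2. E_y = -557/61  [C, D, E are collinear ∩ BE ⟂ CD]
   → E = (-400/61, -557/61)
3. A_x = -174/61  [2·signedArea(AED) = 0 ∩ AD · BC = -32264/183]
4. A_y = -1106/183  [2·signedArea(AED) = 0 ∩ AD · BC = -32264/183]
   → A = (-174/61, -1106/183)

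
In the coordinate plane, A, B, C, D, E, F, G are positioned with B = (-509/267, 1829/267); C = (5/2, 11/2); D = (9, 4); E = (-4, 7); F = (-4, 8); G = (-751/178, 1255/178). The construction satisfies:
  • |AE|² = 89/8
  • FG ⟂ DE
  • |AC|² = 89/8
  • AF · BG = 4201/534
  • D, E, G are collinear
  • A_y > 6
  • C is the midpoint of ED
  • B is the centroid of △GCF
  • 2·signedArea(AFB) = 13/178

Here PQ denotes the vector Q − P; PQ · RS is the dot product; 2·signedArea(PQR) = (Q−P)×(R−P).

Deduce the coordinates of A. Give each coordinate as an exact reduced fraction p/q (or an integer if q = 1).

A = (-3/4, 25/4)

1. A_x = -3/4  [2·signedArea(AFB) = 13/178 ∩ AF · BG = 4201/534]
2. A_y = 25/4  [2·signedArea(AFB) = 13/178 ∩ AF · BG = 4201/534]
   → A = (-3/4, 25/4)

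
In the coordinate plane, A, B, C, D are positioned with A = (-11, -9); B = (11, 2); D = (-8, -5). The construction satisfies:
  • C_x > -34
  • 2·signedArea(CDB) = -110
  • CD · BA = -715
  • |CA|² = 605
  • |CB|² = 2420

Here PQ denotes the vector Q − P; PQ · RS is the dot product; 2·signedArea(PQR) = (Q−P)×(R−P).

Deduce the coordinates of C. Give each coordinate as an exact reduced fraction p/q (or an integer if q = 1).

1. C_x = -33  [2·signedArea(CDB) = -110 ∩ CD · BA = -715]
2. C_y = -20  [2·signedArea(CDB) = -110 ∩ CD · BA = -715]
   → C = (-33, -20)

C = (-33, -20)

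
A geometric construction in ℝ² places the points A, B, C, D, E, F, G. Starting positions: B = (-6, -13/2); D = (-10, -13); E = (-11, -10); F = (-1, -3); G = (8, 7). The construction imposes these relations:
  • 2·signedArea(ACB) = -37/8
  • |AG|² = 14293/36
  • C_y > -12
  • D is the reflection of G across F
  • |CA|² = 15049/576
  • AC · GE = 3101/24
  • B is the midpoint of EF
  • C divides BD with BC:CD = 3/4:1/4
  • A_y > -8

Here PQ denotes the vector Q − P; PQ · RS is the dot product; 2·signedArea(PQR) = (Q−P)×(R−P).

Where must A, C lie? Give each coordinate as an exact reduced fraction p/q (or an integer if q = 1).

1. C_x = -9  [C divides BD with BC:CD = 3/4:1/4]
2. C_y = -91/8  [C divides BD with BC:CD = 3/4:1/4]
   → C = (-9, -91/8)
3. A_x = -17/3  [2·signedArea(ACB) = -37/8 ∩ AC · GE = 3101/24]
4. A_y = -15/2  [2·signedArea(ACB) = -37/8 ∩ AC · GE = 3101/24]
   → A = (-17/3, -15/2)

A = (-17/3, -15/2)
C = (-9, -91/8)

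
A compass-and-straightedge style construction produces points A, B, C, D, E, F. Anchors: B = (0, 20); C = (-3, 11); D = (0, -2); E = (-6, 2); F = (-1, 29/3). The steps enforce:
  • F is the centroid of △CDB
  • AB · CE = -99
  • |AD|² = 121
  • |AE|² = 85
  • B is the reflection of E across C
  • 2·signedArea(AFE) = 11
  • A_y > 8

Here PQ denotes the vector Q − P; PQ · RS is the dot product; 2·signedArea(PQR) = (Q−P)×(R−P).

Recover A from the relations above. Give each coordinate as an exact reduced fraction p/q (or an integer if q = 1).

1. A_x = 0  [2·signedArea(AFE) = 11 ∩ AB · CE = -99]
2. A_y = 9  [2·signedArea(AFE) = 11 ∩ AB · CE = -99]
   → A = (0, 9)

A = (0, 9)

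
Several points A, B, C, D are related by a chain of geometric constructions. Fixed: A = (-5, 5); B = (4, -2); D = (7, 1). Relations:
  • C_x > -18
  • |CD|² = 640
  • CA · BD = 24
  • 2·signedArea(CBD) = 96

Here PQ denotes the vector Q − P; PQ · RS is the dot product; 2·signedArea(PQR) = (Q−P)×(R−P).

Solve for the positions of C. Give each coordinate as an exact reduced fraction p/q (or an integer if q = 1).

1. C_x = -17  [CA · BD = 24 ∩ 2·signedArea(CBD) = 96]
2. C_y = 9  [CA · BD = 24 ∩ 2·signedArea(CBD) = 96]
   → C = (-17, 9)

C = (-17, 9)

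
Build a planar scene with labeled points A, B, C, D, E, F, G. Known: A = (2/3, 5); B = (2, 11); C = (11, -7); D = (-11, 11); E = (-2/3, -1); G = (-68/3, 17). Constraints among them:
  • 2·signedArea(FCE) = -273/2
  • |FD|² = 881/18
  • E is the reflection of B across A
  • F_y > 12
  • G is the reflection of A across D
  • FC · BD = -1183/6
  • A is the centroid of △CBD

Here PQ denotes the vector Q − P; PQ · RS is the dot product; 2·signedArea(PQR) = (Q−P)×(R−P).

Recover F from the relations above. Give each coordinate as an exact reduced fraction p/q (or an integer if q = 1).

F = (-25/6, 25/2)

1. F_x = -25/6  [FC · BD = -1183/6 ∩ 2·signedArea(FCE) = -273/2]
2. F_y = 25/2  [FC · BD = -1183/6 ∩ 2·signedArea(FCE) = -273/2]
   → F = (-25/6, 25/2)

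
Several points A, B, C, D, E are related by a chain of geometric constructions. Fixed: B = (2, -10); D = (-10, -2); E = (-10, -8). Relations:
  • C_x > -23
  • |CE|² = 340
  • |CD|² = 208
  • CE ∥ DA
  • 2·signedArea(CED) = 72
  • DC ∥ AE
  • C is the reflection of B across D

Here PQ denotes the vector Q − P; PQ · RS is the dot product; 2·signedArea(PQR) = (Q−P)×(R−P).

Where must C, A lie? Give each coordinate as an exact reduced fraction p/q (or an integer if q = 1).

A = (2, -16)
C = (-22, 6)

1. C_x = -22  [C is the reflection of B across D]
2. C_y = 6  [C is the reflection of B across D]
   → C = (-22, 6)
3. A_x = 2  [DC ∥ AE ∩ CE ∥ DA]
4. A_y = -16  [DC ∥ AE ∩ CE ∥ DA]
   → A = (2, -16)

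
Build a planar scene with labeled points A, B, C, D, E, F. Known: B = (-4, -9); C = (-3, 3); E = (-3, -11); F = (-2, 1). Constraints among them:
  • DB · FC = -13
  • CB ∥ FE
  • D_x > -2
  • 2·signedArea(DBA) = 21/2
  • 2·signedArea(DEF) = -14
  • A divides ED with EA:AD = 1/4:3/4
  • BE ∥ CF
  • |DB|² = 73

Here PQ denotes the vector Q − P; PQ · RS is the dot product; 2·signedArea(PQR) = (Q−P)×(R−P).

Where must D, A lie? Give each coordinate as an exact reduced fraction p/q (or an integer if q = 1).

A = (-5/2, -17/2)
D = (-1, -1)

1. D_x = -1  [2·signedArea(DEF) = -14 ∩ DB · FC = -13]
2. D_y = -1  [2·signedArea(DEF) = -14 ∩ DB · FC = -13]
   → D = (-1, -1)
3. A_x = -5/2  [A divides ED with EA:AD = 1/4:3/4]
4. A_y = -17/2  [A divides ED with EA:AD = 1/4:3/4]
   → A = (-5/2, -17/2)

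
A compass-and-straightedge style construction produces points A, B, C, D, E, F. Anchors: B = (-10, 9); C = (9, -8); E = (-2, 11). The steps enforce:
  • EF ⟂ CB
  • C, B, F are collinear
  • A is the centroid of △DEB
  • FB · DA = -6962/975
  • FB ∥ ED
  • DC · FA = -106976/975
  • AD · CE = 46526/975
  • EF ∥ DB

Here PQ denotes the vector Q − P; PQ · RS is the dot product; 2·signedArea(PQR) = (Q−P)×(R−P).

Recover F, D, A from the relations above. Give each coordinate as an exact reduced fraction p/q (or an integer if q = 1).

1. F_x = -2129/325  [C, B, F are collinear ∩ EF ⟂ CB]
2. F_y = 1922/325  [C, B, F are collinear ∩ EF ⟂ CB]
   → F = (-2129/325, 1922/325)
3. D_x = -1771/325  [EF ∥ DB ∩ FB ∥ ED]
4. D_y = 4578/325  [EF ∥ DB ∩ FB ∥ ED]
   → D = (-1771/325, 4578/325)
5. A_x = -5671/975  [A is the centroid of △DEB]
6. A_y = 11078/975  [A is the centroid of △DEB]
   → A = (-5671/975, 11078/975)

A = (-5671/975, 11078/975)
D = (-1771/325, 4578/325)
F = (-2129/325, 1922/325)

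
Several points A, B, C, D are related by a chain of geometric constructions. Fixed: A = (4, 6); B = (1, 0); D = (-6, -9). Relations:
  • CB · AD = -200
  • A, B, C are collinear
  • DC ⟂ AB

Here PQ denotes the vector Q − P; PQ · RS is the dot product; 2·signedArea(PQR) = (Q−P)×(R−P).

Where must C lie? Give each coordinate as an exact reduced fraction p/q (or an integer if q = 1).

C = (-4, -10)

1. C_x = -4  [A, B, C are collinear ∩ DC ⟂ AB]
2. C_y = -10  [A, B, C are collinear ∩ DC ⟂ AB]
   → C = (-4, -10)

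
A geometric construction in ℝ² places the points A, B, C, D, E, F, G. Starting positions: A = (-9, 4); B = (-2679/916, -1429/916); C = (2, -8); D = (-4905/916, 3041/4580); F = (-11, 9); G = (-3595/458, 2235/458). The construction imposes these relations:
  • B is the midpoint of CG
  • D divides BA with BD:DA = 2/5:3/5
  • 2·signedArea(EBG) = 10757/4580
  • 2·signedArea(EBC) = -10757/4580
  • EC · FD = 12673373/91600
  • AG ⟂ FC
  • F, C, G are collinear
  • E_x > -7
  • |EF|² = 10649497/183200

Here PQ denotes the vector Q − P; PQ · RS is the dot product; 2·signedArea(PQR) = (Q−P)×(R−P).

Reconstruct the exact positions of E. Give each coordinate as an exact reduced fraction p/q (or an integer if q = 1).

1. E_x = -12095/1832  [2·signedArea(EBG) = 10757/4580 ∩ EC · FD = 12673373/91600]
2. E_y = 25391/9160  [2·signedArea(EBG) = 10757/4580 ∩ EC · FD = 12673373/91600]
   → E = (-12095/1832, 25391/9160)

E = (-12095/1832, 25391/9160)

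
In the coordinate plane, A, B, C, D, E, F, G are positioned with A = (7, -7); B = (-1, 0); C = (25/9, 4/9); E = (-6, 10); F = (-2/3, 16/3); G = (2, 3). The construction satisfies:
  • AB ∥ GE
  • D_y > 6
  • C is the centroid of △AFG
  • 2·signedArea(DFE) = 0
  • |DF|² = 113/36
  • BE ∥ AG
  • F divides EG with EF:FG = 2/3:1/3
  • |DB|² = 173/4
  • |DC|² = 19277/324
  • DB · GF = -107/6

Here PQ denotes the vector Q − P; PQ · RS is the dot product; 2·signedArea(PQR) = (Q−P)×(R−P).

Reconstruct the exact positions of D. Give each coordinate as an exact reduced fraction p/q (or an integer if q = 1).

D = (-2, 13/2)

1. D_x = -2  [2·signedArea(DFE) = 0 ∩ DB · GF = -107/6]
2. D_y = 13/2  [2·signedArea(DFE) = 0 ∩ DB · GF = -107/6]
   → D = (-2, 13/2)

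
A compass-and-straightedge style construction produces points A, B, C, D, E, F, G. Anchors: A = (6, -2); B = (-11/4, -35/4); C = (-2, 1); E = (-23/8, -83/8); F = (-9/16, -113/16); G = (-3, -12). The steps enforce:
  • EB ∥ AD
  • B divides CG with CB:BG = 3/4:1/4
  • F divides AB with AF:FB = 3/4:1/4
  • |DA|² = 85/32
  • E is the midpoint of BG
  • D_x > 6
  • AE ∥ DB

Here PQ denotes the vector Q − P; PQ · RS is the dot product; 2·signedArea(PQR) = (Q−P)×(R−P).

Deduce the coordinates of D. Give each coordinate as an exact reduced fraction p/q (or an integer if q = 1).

D = (49/8, -3/8)

1. D_x = 49/8  [AE ∥ DB ∩ EB ∥ AD]
2. D_y = -3/8  [AE ∥ DB ∩ EB ∥ AD]
   → D = (49/8, -3/8)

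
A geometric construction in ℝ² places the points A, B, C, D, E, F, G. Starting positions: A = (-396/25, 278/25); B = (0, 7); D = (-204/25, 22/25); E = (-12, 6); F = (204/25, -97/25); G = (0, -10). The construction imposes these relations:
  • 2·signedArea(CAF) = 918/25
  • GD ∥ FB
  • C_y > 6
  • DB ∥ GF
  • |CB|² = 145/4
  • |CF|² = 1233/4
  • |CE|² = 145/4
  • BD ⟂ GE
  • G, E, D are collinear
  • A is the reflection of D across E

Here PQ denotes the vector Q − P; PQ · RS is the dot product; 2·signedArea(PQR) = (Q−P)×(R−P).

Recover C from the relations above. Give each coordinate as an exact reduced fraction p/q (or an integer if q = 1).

1. C_x = -6  [line 15·x + 24·y + -66 = 0 ∩ |CB|² = 145/4]
2. C_y = 13/2  [line 15·x + 24·y + -66 = 0 ∩ |CB|² = 145/4]
   → C = (-6, 13/2)

C = (-6, 13/2)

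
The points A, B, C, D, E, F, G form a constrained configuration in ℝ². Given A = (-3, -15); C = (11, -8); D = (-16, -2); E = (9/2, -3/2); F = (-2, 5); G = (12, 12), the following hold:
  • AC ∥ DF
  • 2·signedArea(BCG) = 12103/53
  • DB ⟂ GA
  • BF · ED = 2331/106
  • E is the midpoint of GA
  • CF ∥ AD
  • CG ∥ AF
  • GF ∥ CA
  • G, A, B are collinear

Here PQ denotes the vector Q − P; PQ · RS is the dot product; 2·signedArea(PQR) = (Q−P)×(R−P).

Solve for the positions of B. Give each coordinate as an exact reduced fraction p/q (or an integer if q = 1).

B = (-29/53, -561/53)

1. B_x = -29/53  [G, A, B are collinear ∩ DB ⟂ GA]
2. B_y = -561/53  [G, A, B are collinear ∩ DB ⟂ GA]
   → B = (-29/53, -561/53)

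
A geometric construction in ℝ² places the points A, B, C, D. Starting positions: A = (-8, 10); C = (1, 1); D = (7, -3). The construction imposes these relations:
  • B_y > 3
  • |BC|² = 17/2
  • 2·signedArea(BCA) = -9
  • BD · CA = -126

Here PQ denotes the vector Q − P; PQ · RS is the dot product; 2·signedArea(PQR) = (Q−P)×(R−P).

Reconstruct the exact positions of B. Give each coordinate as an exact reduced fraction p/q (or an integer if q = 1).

1. B_x = -1/2  [BD · CA = -126 ∩ 2·signedArea(BCA) = -9]
2. B_y = 7/2  [BD · CA = -126 ∩ 2·signedArea(BCA) = -9]
   → B = (-1/2, 7/2)

B = (-1/2, 7/2)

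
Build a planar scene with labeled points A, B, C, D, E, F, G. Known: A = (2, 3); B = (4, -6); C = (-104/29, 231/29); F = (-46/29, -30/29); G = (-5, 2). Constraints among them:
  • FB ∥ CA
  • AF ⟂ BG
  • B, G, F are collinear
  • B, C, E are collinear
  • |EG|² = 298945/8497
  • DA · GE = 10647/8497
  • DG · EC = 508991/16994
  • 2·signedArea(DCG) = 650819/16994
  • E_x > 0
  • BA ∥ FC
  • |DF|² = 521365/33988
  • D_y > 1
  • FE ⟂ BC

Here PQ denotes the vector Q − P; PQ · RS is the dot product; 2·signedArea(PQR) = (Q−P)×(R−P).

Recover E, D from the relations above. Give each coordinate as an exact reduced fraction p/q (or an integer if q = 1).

1. E_x = 5476/8497  [B, C, E are collinear ∩ FE ⟂ BC]
2. E_y = 1506/8497  [B, C, E are collinear ∩ FE ⟂ BC]
   → E = (5476/8497, 1506/8497)
3. D_x = 11235/8497  [DG · EC = 508991/16994 ∩ 2·signedArea(DCG) = 650819/16994]
4. D_y = 26997/16994  [DG · EC = 508991/16994 ∩ 2·signedArea(DCG) = 650819/16994]
   → D = (11235/8497, 26997/16994)

D = (11235/8497, 26997/16994)
E = (5476/8497, 1506/8497)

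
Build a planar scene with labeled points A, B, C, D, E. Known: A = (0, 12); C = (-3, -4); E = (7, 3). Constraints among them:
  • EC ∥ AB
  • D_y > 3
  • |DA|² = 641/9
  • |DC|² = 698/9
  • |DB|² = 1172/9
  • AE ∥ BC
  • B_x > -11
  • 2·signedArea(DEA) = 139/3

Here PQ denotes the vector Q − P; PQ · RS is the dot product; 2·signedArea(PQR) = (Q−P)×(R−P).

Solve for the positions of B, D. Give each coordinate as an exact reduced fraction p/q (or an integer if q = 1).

1. B_x = -10  [AE ∥ BC ∩ EC ∥ AB]
2. B_y = 5  [AE ∥ BC ∩ EC ∥ AB]
   → B = (-10, 5)
3. D_x = 4/3  [line -9·x + -7·y + 113/3 = 0 ∩ |DC|² = 698/9]
4. D_y = 11/3  [line -9·x + -7·y + 113/3 = 0 ∩ |DC|² = 698/9]
   → D = (4/3, 11/3)

B = (-10, 5)
D = (4/3, 11/3)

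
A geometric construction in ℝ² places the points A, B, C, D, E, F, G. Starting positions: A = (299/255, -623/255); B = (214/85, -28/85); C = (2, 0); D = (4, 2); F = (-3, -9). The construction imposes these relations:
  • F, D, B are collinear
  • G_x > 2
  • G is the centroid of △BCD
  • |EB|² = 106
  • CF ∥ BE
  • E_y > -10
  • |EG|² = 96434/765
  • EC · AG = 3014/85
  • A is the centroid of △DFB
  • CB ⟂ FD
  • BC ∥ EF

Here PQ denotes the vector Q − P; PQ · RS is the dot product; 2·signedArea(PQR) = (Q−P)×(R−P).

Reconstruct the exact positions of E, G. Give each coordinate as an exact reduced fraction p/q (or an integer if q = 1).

1. E_x = -211/85  [BC ∥ EF ∩ CF ∥ BE]
2. E_y = -793/85  [BC ∥ EF ∩ CF ∥ BE]
   → E = (-211/85, -793/85)
3. G_x = 724/255  [G is the centroid of △BCD]
4. G_y = 142/255  [G is the centroid of △BCD]
   → G = (724/255, 142/255)

E = (-211/85, -793/85)
G = (724/255, 142/255)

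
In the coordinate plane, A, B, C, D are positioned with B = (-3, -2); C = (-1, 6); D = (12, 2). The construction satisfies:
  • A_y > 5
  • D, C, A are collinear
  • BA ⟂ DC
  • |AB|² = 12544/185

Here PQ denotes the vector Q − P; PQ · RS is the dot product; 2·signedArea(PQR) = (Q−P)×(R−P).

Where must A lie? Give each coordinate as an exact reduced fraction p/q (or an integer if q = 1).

1. A_x = -107/185  [D, C, A are collinear ∩ BA ⟂ DC]
2. A_y = 1086/185  [D, C, A are collinear ∩ BA ⟂ DC]
   → A = (-107/185, 1086/185)

A = (-107/185, 1086/185)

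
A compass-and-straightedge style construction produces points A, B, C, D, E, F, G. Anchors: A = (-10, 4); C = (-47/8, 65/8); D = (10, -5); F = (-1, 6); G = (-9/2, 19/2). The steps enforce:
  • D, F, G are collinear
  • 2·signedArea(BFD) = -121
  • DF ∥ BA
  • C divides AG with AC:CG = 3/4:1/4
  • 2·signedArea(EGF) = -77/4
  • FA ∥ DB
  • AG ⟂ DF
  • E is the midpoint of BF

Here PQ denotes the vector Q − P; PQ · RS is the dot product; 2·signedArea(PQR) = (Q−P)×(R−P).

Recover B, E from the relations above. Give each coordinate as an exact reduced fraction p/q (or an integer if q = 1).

B = (1, -7)
E = (0, -1/2)

1. B_x = 1  [DF ∥ BA ∩ FA ∥ DB]
2. B_y = -7  [DF ∥ BA ∩ FA ∥ DB]
   → B = (1, -7)
3. E_x = 0  [E is the midpoint of BF]
4. E_y = -1/2  [E is the midpoint of BF]
   → E = (0, -1/2)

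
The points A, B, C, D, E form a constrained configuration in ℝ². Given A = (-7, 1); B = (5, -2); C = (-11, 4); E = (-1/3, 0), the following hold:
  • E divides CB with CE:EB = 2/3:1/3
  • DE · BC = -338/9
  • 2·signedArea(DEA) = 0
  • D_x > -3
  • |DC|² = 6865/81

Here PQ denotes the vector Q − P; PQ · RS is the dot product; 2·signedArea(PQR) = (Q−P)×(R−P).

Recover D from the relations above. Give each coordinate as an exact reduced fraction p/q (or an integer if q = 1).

1. D_x = -23/9  [2·signedArea(DEA) = 0 ∩ DE · BC = -338/9]
2. D_y = 1/3  [2·signedArea(DEA) = 0 ∩ DE · BC = -338/9]
   → D = (-23/9, 1/3)

D = (-23/9, 1/3)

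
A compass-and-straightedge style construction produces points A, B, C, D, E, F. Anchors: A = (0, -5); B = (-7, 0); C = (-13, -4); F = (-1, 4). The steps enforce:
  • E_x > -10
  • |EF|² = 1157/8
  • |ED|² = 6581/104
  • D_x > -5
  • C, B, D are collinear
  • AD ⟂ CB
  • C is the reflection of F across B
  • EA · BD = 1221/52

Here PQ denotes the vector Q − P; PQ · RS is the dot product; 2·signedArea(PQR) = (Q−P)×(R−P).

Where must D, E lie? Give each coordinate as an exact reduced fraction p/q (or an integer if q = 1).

1. D_x = -58/13  [C, B, D are collinear ∩ AD ⟂ CB]
2. D_y = 22/13  [C, B, D are collinear ∩ AD ⟂ CB]
   → D = (-58/13, 22/13)
3. E_x = -39/4  [line -33/13·x + -22/13·y + -1661/52 = 0 ∩ |ED|² = 6581/104]
4. E_y = -17/4  [line -33/13·x + -22/13·y + -1661/52 = 0 ∩ |ED|² = 6581/104]
   → E = (-39/4, -17/4)

D = (-58/13, 22/13)
E = (-39/4, -17/4)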